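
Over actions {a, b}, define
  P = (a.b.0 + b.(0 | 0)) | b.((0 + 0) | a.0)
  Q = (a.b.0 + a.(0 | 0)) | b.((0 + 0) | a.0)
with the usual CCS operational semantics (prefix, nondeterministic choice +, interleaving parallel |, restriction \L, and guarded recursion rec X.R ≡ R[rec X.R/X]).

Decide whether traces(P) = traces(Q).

traces(P) ≠ traces(Q) — witness ⟨bb⟩

P's transition system — 12 states:
  s0 = (a.b.0 + b.(0 | 0)) | b.((0 + 0) | a.0) has moves --a--▸ s1, --b--▸ s2, --b--▸ s3
  s1 = b.0 | b.((0 + 0) | a.0) has moves --b--▸ s4, --b--▸ s5
  s2 = (a.b.0 + b.(0 | 0)) | ((0 + 0) | a.0) has moves --a--▸ s5, --a--▸ s6, --b--▸ s7
  s3 = 0 | 0 | b.((0 + 0) | a.0) has moves --b--▸ s7
  s4 = 0 | b.((0 + 0) | a.0) has moves --b--▸ s8
  s5 = b.0 | ((0 + 0) | a.0) has moves --a--▸ s9, --b--▸ s8
  s6 = (a.b.0 + b.(0 | 0)) | ((0 + 0) | 0) has moves --a--▸ s9, --b--▸ s10
  s7 = 0 | 0 | ((0 + 0) | a.0) has moves --a--▸ s10
  s8 = 0 | ((0 + 0) | a.0) has moves --a--▸ s11
  s9 = b.0 | ((0 + 0) | 0) has moves --b--▸ s11
  s10 = 0 | 0 | ((0 + 0) | 0) has moves stopped
  s11 = 0 | ((0 + 0) | 0) has moves stopped
Q's transition system — 12 states:
  t0 = (a.b.0 + a.(0 | 0)) | b.((0 + 0) | a.0) has moves --a--▸ t1, --a--▸ t2, --b--▸ t3
  t1 = 0 | 0 | b.((0 + 0) | a.0) has moves --b--▸ t4
  t2 = b.0 | b.((0 + 0) | a.0) has moves --b--▸ t5, --b--▸ t6
  t3 = (a.b.0 + a.(0 | 0)) | ((0 + 0) | a.0) has moves --a--▸ t4, --a--▸ t6, --a--▸ t7
  t4 = 0 | 0 | ((0 + 0) | a.0) has moves --a--▸ t8
  t5 = 0 | b.((0 + 0) | a.0) has moves --b--▸ t9
  t6 = b.0 | ((0 + 0) | a.0) has moves --a--▸ t10, --b--▸ t9
  t7 = (a.b.0 + a.(0 | 0)) | ((0 + 0) | 0) has moves --a--▸ t10, --a--▸ t8
  t8 = 0 | 0 | ((0 + 0) | 0) has moves stopped
  t9 = 0 | ((0 + 0) | a.0) has moves --a--▸ t11
  t10 = b.0 | ((0 + 0) | 0) has moves --b--▸ t11
  t11 = 0 | ((0 + 0) | 0) has moves stopped
Executing bb from P (initial set {s0}):
  after b @ step 1: {s2, s3}
  after b @ step 2: {s7}
  ✓ P
Executing bb from Q (initial set {t0}):
  after b @ step 1: {t3}
  after b @ step 2: ∅ (Q stuck)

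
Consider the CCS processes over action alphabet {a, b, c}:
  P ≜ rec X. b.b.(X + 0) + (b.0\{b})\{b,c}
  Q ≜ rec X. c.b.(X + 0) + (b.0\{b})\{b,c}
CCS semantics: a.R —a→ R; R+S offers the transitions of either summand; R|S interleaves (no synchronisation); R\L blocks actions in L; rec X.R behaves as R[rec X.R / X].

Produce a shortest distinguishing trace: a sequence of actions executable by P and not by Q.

b

P's transition system — 3 states:
  s0 = rec X. b.b.(X + 0) + (b.0\{b})\{b,c} | ··b··> s1
  s1 = b.((rec X. b.b.(X + 0) + (b.0\{b})\{b,c}) + 0) | ··b··> s2
  s2 = (rec X. b.b.(X + 0) + (b.0\{b})\{b,c}) + 0 | ··b··> s1
Q's transition system — 3 states:
  t0 = rec X. c.b.(X + 0) + (b.0\{b})\{b,c} | ··c··> t1
  t1 = b.((rec X. c.b.(X + 0) + (b.0\{b})\{b,c}) + 0) | ··b··> t2
  t2 = (rec X. c.b.(X + 0) + (b.0\{b})\{b,c}) + 0 | ··c··> t1
Trace ⟨b⟩ through P, begin at {s0}:
  [1] b ⇒ {s1}
  — P admits the full trace.
Trace ⟨b⟩ through Q, begin at {t0}:
  [1] b ⇒ ∅ (Q stuck)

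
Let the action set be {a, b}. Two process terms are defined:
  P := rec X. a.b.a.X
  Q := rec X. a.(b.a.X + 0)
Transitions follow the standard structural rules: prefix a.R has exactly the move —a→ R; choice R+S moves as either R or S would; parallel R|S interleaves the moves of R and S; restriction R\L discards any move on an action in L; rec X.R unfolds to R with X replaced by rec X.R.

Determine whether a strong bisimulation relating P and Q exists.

bisimilar

P's transition system — 3 states:
  p0 = rec X. a.b.a.X :: -a-> p1
  p1 = b.a.(rec X. a.b.a.X) :: -b-> p2
  p2 = a.(rec X. a.b.a.X) :: -a-> p0
Q's transition system — 3 states:
  q0 = rec X. a.(b.a.X + 0) :: -a-> q1
  q1 = b.a.(rec X. a.(b.a.X + 0)) + 0 :: -b-> q2
  q2 = a.(rec X. a.(b.a.X + 0)) :: -a-> q0
Bisimilarity quotient blocks:
  B0 = {p0, q0}
  B1 = {p1, q1}
  B2 = {p2, q2}
p0 ∈ B0, q0 ∈ B0 → same block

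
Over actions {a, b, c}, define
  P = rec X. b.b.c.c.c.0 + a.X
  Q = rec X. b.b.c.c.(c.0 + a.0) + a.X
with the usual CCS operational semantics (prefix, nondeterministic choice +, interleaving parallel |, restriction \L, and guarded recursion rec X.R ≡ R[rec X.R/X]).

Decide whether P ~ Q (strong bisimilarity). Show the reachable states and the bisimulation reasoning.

NO

P's transition system — 6 states:
  s0 = rec X. b.b.c.c.c.0 + a.X → =a=> s0, =b=> s1
  s1 = b.c.c.c.0 → =b=> s2
  s2 = c.c.c.0 → =c=> s3
  s3 = c.c.0 → =c=> s4
  s4 = c.0 → =c=> s5
  s5 = 0 → (no moves)
Q's transition system — 6 states:
  t0 = rec X. b.b.c.c.(c.0 + a.0) + a.X → =a=> t0, =b=> t1
  t1 = b.c.c.(c.0 + a.0) → =b=> t2
  t2 = c.c.(c.0 + a.0) → =c=> t3
  t3 = c.(c.0 + a.0) → =c=> t4
  t4 = c.0 + a.0 → =a=> t5, =c=> t5
  t5 = 0 → (no moves)
Partition-refinement fixed point:
  B0 = {s0}
  B1 = {s1}
  B2 = {s2}
  B3 = {s3}
  B4 = {s4}
  B5 = {s5, t5}
  B6 = {t0}
  B7 = {t1}
  B8 = {t2}
  B9 = {t3}
  B10 = {t4}
s0 ∈ B0, t0 ∈ B6 → different blocks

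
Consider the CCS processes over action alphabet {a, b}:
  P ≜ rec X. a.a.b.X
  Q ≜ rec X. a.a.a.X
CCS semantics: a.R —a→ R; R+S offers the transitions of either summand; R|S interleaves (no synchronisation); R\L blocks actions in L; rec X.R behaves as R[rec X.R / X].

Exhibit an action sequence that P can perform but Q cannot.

aab

LTS(P): 3 reachable states
  u0 = rec X. a.a.b.X | --a--▸ u1
  u1 = a.b.(rec X. a.a.b.X) | --a--▸ u2
  u2 = b.(rec X. a.a.b.X) | --b--▸ u0
LTS(Q): 3 reachable states
  v0 = rec X. a.a.a.X | --a--▸ v1
  v1 = a.a.(rec X. a.a.a.X) | --a--▸ v2
  v2 = a.(rec X. a.a.a.X) | --a--▸ v0
Executing aab from P (initial set {u0}):
  step 1 (a): {u1}
  step 2 (a): {u2}
  step 3 (b): {u0}
  P completes σ.
Executing aab from Q (initial set {v0}):
  step 1 (a): {v1}
  step 2 (a): {v2}
  step 3 (b): ∅  — Q cannot continue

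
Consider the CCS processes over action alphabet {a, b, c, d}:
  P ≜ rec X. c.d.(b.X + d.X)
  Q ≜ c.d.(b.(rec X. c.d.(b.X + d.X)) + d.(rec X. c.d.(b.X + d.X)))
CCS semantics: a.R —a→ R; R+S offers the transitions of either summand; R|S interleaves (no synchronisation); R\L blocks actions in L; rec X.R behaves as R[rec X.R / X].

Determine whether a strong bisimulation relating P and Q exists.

bisimilar

LTS(P): 3 reachable states
  p0 = rec X. c.d.(b.X + d.X) → =c=> p1
  p1 = d.(b.(rec X. c.d.(b.X + d.X)) + d.(rec X. c.d.(b.X + d.X))) → =d=> p2
  p2 = b.(rec X. c.d.(b.X + d.X)) + d.(rec X. c.d.(b.X + d.X)) → =b=> p0, =d=> p0
LTS(Q): 4 reachable states
  q0 = c.d.(b.(rec X. c.d.(b.X + d.X)) + d.(rec X. c.d.(b.X + d.X))) → =c=> q1
  q1 = d.(b.(rec X. c.d.(b.X + d.X)) + d.(rec X. c.d.(b.X + d.X))) → =d=> q2
  q2 = b.(rec X. c.d.(b.X + d.X)) + d.(rec X. c.d.(b.X + d.X)) → =b=> q3, =d=> q3
  q3 = rec X. c.d.(b.X + d.X) → =c=> q1
Bisimilarity quotient blocks:
  B0 = {p0, q0, q3}
  B1 = {p1, q1}
  B2 = {p2, q2}
p0 ∈ B0, q0 ∈ B0 → same block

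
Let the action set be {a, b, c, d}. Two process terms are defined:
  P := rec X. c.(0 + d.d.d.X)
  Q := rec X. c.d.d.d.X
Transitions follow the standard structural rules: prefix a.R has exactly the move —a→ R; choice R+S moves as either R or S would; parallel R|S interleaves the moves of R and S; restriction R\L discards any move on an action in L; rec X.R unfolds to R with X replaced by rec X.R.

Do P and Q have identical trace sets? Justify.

YES

Reachable graph of P (4 states):
  m0 = rec X. c.(0 + d.d.d.X) :: -c-> m1
  m1 = 0 + d.d.d.(rec X. c.(0 + d.d.d.X)) :: -d-> m2
  m2 = d.d.(rec X. c.(0 + d.d.d.X)) :: -d-> m3
  m3 = d.(rec X. c.(0 + d.d.d.X)) :: -d-> m0
Reachable graph of Q (4 states):
  n0 = rec X. c.d.d.d.X :: -c-> n1
  n1 = d.d.d.(rec X. c.d.d.d.X) :: -d-> n2
  n2 = d.d.(rec X. c.d.d.d.X) :: -d-> n3
  n3 = d.(rec X. c.d.d.d.X) :: -d-> n0
Bisimilarity quotient blocks:
  B0 = {m0, n0}
  B1 = {m1, n1}
  B2 = {m2, n2}
  B3 = {m3, n3}
m0 ∈ B0, n0 ∈ B0 → same block
Bisimilar ⇒ trace-equivalent.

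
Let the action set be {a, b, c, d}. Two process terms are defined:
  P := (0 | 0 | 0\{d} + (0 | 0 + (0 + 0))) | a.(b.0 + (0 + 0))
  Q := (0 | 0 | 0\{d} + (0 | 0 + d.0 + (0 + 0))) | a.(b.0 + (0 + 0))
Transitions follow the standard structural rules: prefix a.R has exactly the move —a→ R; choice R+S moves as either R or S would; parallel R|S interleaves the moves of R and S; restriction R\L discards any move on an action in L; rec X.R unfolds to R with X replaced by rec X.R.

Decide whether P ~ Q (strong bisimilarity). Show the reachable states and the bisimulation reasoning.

Reachable graph of P (3 states):
  s0 = (0 | 0 | 0\{d} + (0 | 0 + (0 + 0))) | a.(b.0 + (0 + 0)) | --a--▸ s1
  s1 = (0 | 0 | 0\{d} + (0 | 0 + (0 + 0))) | (b.0 + (0 + 0)) | --b--▸ s2
  s2 = (0 | 0 | 0\{d} + (0 | 0 + (0 + 0))) | 0 | deadlocked
Reachable graph of Q (6 states):
  t0 = (0 | 0 | 0\{d} + (0 | 0 + d.0 + (0 + 0))) | a.(b.0 + (0 + 0)) | --a--▸ t1, --d--▸ t2
  t1 = (0 | 0 | 0\{d} + (0 | 0 + d.0 + (0 + 0))) | (b.0 + (0 + 0)) | --b--▸ t3, --d--▸ t4
  t2 = 0 | a.(b.0 + (0 + 0)) | --a--▸ t4
  t3 = (0 | 0 | 0\{d} + (0 | 0 + d.0 + (0 + 0))) | 0 | --d--▸ t5
  t4 = 0 | (b.0 + (0 + 0)) | --b--▸ t5
  t5 = 0 | 0 | deadlocked
Coarsest stable partition (strong bisimilarity classes):
  B0 = {s0, t2}
  B1 = {s1, t4}
  B2 = {s2, t5}
  B3 = {t0}
  B4 = {t1}
  B5 = {t3}
s0 ∈ B0, t0 ∈ B3 → different blocks

not bisimilar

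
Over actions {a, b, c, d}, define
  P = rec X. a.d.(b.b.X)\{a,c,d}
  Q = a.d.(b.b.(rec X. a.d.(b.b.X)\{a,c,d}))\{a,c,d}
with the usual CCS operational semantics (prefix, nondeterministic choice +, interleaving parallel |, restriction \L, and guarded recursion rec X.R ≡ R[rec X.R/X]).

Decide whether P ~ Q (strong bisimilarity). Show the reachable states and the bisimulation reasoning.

P ~ Q

P's transition system — 5 states:
  p0 = rec X. a.d.(b.b.X)\{a,c,d} ⊢ ··a··> p1
  p1 = d.(b.b.(rec X. a.d.(b.b.X)\{a,c,d}))\{a,c,d} ⊢ ··d··> p2
  p2 = (b.b.(rec X. a.d.(b.b.X)\{a,c,d}))\{a,c,d} ⊢ ··b··> p3
  p3 = (b.(rec X. a.d.(b.b.X)\{a,c,d}))\{a,c,d} ⊢ ··b··> p4
  p4 = (rec X. a.d.(b.b.X)\{a,c,d})\{a,c,d} ⊢ ∅
Q's transition system — 5 states:
  q0 = a.d.(b.b.(rec X. a.d.(b.b.X)\{a,c,d}))\{a,c,d} ⊢ ··a··> q1
  q1 = d.(b.b.(rec X. a.d.(b.b.X)\{a,c,d}))\{a,c,d} ⊢ ··d··> q2
  q2 = (b.b.(rec X. a.d.(b.b.X)\{a,c,d}))\{a,c,d} ⊢ ··b··> q3
  q3 = (b.(rec X. a.d.(b.b.X)\{a,c,d}))\{a,c,d} ⊢ ··b··> q4
  q4 = (rec X. a.d.(b.b.X)\{a,c,d})\{a,c,d} ⊢ ∅
Bisimilarity quotient blocks:
  B0 = {p0, q0}
  B1 = {p1, q1}
  B2 = {p2, q2}
  B3 = {p3, q3}
  B4 = {p4, q4}
p0 ∈ B0, q0 ∈ B0 → same block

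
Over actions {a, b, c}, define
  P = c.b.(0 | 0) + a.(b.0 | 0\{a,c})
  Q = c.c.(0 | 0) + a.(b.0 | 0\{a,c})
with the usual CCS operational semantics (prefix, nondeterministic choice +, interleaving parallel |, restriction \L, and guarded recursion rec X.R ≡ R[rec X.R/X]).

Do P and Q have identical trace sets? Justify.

Reachable graph of P (5 states):
  u0 = c.b.(0 | 0) + a.(b.0 | 0\{a,c}) has moves --a--▸ u1, --c--▸ u2
  u1 = b.0 | 0\{a,c} has moves --b--▸ u3
  u2 = b.(0 | 0) has moves --b--▸ u4
  u3 = 0 | 0\{a,c} has moves (no moves)
  u4 = 0 | 0 has moves (no moves)
Reachable graph of Q (5 states):
  v0 = c.c.(0 | 0) + a.(b.0 | 0\{a,c}) has moves --a--▸ v1, --c--▸ v2
  v1 = b.0 | 0\{a,c} has moves --b--▸ v3
  v2 = c.(0 | 0) has moves --c--▸ v4
  v3 = 0 | 0\{a,c} has moves (no moves)
  v4 = 0 | 0 has moves (no moves)
Trace ⟨cb⟩ through P, begin at {u0}:
  step 1 (c): {u2}
  step 2 (b): {u4}
  ✓ P
Trace ⟨cb⟩ through Q, begin at {v0}:
  step 1 (c): {v2}
  step 2 (b): no successor for Q

NO — witness ⟨cb⟩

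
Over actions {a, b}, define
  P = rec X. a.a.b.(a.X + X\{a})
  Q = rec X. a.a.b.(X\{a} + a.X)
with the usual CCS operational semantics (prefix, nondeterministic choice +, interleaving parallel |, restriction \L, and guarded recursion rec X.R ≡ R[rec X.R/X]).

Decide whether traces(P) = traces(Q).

traces(P) = traces(Q)

P's transition system — 4 states:
  p0 = rec X. a.a.b.(a.X + X\{a}) :: =a=> p1
  p1 = a.b.(a.(rec X. a.a.b.(a.X + X\{a})) + (rec X. a.a.b.(a.X + X\{a}))\{a}) :: =a=> p2
  p2 = b.(a.(rec X. a.a.b.(a.X + X\{a})) + (rec X. a.a.b.(a.X + X\{a}))\{a}) :: =b=> p3
  p3 = a.(rec X. a.a.b.(a.X + X\{a})) + (rec X. a.a.b.(a.X + X\{a}))\{a} :: =a=> p0
Q's transition system — 4 states:
  q0 = rec X. a.a.b.(X\{a} + a.X) :: =a=> q1
  q1 = a.b.((rec X. a.a.b.(X\{a} + a.X))\{a} + a.(rec X. a.a.b.(X\{a} + a.X))) :: =a=> q2
  q2 = b.((rec X. a.a.b.(X\{a} + a.X))\{a} + a.(rec X. a.a.b.(X\{a} + a.X))) :: =b=> q3
  q3 = (rec X. a.a.b.(X\{a} + a.X))\{a} + a.(rec X. a.a.b.(X\{a} + a.X)) :: =a=> q0
Bisimilarity quotient blocks:
  B0 = {p0, q0}
  B1 = {p1, q1}
  B2 = {p2, q2}
  B3 = {p3, q3}
p0 ∈ B0, q0 ∈ B0 → same block
Bisimilar ⇒ trace-equivalent.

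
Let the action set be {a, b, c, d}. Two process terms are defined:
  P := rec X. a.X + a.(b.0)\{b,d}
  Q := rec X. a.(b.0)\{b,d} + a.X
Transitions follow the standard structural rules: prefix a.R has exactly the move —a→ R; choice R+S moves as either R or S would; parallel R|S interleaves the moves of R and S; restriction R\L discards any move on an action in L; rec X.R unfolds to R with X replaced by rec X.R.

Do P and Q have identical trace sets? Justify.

LTS(P): 2 reachable states
  p0 = rec X. a.X + a.(b.0)\{b,d} | --a--▸ p0, --a--▸ p1
  p1 = (b.0)\{b,d} | deadlocked
LTS(Q): 2 reachable states
  q0 = rec X. a.(b.0)\{b,d} + a.X | --a--▸ q0, --a--▸ q1
  q1 = (b.0)\{b,d} | deadlocked
Bisimilarity quotient blocks:
  B0 = {p0, q0}
  B1 = {p1, q1}
p0 ∈ B0, q0 ∈ B0 → same block
Bisimilar ⇒ trace-equivalent.

traces(P) = traces(Q)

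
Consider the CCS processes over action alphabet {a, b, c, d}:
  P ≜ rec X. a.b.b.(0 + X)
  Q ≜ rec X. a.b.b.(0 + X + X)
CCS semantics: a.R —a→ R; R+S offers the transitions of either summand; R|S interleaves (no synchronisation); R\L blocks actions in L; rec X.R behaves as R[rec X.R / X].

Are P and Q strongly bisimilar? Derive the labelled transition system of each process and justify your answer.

P ~ Q

Reachable graph of P (4 states):
  m0 = rec X. a.b.b.(0 + X) has moves ··a··> m1
  m1 = b.b.(0 + (rec X. a.b.b.(0 + X))) has moves ··b··> m2
  m2 = b.(0 + (rec X. a.b.b.(0 + X))) has moves ··b··> m3
  m3 = 0 + (rec X. a.b.b.(0 + X)) has moves ··a··> m1
Reachable graph of Q (4 states):
  n0 = rec X. a.b.b.(0 + X + X) has moves ··a··> n1
  n1 = b.b.(0 + (rec X. a.b.b.(0 + X + X)) + (rec X. a.b.b.(0 + X + X))) has moves ··b··> n2
  n2 = b.(0 + (rec X. a.b.b.(0 + X + X)) + (rec X. a.b.b.(0 + X + X))) has moves ··b··> n3
  n3 = 0 + (rec X. a.b.b.(0 + X + X)) + (rec X. a.b.b.(0 + X + X)) has moves ··a··> n1
Bisimilarity quotient blocks:
  B0 = {m0, m3, n0, n3}
  B1 = {m1, n1}
  B2 = {m2, n2}
m0 ∈ B0, n0 ∈ B0 → same block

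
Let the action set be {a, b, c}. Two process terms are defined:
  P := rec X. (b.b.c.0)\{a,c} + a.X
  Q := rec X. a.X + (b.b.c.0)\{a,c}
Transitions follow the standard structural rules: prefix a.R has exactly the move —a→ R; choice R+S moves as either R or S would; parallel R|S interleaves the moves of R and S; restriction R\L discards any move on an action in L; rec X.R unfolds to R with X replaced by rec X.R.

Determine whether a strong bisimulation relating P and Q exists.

LTS(P): 3 reachable states
  m0 = rec X. (b.b.c.0)\{a,c} + a.X ⊢ ··a··> m0, ··b··> m1
  m1 = (b.c.0)\{a,c} ⊢ ··b··> m2
  m2 = (c.0)\{a,c} ⊢ stopped
LTS(Q): 3 reachable states
  n0 = rec X. a.X + (b.b.c.0)\{a,c} ⊢ ··a··> n0, ··b··> n1
  n1 = (b.c.0)\{a,c} ⊢ ··b··> n2
  n2 = (c.0)\{a,c} ⊢ stopped
Partition-refinement fixed point:
  B0 = {m0, n0}
  B1 = {m1, n1}
  B2 = {m2, n2}
m0 ∈ B0, n0 ∈ B0 → same block

bisimilar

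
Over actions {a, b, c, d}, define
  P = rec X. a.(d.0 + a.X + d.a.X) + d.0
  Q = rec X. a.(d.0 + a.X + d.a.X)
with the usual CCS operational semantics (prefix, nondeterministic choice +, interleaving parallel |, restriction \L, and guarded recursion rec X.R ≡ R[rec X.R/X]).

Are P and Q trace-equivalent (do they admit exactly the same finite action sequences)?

Reachable graph of P (4 states):
  s0 = rec X. a.(d.0 + a.X + d.a.X) + d.0 | =a=> s1, =d=> s2
  s1 = d.0 + a.(rec X. a.(d.0 + a.X + d.a.X) + d.0) + d.a.(rec X. a.(d.0 + a.X + d.a.X) + d.0) | =a=> s0, =d=> s2, =d=> s3
  s2 = 0 | (no moves)
  s3 = a.(rec X. a.(d.0 + a.X + d.a.X) + d.0) | =a=> s0
Reachable graph of Q (4 states):
  t0 = rec X. a.(d.0 + a.X + d.a.X) | =a=> t1
  t1 = d.0 + a.(rec X. a.(d.0 + a.X + d.a.X)) + d.a.(rec X. a.(d.0 + a.X + d.a.X)) | =a=> t0, =d=> t2, =d=> t3
  t2 = 0 | (no moves)
  t3 = a.(rec X. a.(d.0 + a.X + d.a.X)) | =a=> t0
Executing d from P (initial set {s0}):
  step 1 (d): {s2}
  ✓ P
Executing d from Q (initial set {t0}):
  step 1 (d): ∅ (Q stuck)

NO — witness ⟨d⟩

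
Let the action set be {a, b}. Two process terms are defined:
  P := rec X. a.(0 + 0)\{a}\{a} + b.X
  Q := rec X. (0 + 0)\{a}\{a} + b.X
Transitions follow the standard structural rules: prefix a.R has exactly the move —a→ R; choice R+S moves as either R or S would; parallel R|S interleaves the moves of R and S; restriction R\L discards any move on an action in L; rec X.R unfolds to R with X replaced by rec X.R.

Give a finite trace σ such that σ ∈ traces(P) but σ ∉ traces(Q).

a

LTS(P): 2 reachable states
  p0 = rec X. a.(0 + 0)\{a}\{a} + b.X ⊢ —a→ p1, —b→ p0
  p1 = (0 + 0)\{a}\{a} ⊢ stopped
LTS(Q): 1 reachable states
  q0 = rec X. (0 + 0)\{a}\{a} + b.X ⊢ —b→ q0
Trace ⟨a⟩ through P, begin at {p0}:
  after a @ step 1: {p1}
  — P admits the full trace.
Trace ⟨a⟩ through Q, begin at {q0}:
  after a @ step 1: ∅  — Q cannot continue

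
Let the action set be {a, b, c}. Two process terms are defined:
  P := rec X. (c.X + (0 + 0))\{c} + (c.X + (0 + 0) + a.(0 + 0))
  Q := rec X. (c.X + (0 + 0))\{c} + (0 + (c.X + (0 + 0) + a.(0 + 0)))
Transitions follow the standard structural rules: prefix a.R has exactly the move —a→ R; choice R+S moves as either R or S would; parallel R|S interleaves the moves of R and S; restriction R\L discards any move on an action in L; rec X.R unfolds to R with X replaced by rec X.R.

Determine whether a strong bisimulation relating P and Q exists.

Reachable graph of P (2 states):
  u0 = rec X. (c.X + (0 + 0))\{c} + (c.X + (0 + 0) + a.(0 + 0)) :: --a--▸ u1, --c--▸ u0
  u1 = 0 + 0 :: ·
Reachable graph of Q (2 states):
  v0 = rec X. (c.X + (0 + 0))\{c} + (0 + (c.X + (0 + 0) + a.(0 + 0))) :: --a--▸ v1, --c--▸ v0
  v1 = 0 + 0 :: ·
Bisimilarity quotient blocks:
  B0 = {u0, v0}
  B1 = {u1, v1}
u0 ∈ B0, v0 ∈ B0 → same block

P ~ Q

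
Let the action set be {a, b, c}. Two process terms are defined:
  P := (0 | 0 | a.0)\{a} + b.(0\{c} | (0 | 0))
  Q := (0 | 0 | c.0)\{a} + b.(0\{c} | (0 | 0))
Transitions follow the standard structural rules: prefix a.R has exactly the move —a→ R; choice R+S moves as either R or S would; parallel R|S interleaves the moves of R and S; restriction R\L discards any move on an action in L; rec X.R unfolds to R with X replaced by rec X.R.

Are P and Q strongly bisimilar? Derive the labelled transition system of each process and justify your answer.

LTS(P): 2 reachable states
  p0 = (0 | 0 | a.0)\{a} + b.(0\{c} | (0 | 0)) → --b--▸ p1
  p1 = 0\{c} | (0 | 0) → deadlocked
LTS(Q): 3 reachable states
  q0 = (0 | 0 | c.0)\{a} + b.(0\{c} | (0 | 0)) → --b--▸ q1, --c--▸ q2
  q1 = 0\{c} | (0 | 0) → deadlocked
  q2 = (0 | 0 | 0)\{a} → deadlocked
Partition-refinement fixed point:
  B0 = {p0}
  B1 = {p1, q1, q2}
  B2 = {q0}
p0 ∈ B0, q0 ∈ B2 → different blocks

not bisimilar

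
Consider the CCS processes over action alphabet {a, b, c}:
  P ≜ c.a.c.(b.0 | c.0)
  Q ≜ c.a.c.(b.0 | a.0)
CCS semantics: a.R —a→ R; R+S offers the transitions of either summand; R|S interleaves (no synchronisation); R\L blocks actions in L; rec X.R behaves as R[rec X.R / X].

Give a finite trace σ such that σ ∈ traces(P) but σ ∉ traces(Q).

P's transition system — 7 states:
  p0 = c.a.c.(b.0 | c.0) has moves =c=> p1
  p1 = a.c.(b.0 | c.0) has moves =a=> p2
  p2 = c.(b.0 | c.0) has moves =c=> p3
  p3 = b.0 | c.0 has moves =b=> p4, =c=> p5
  p4 = 0 | c.0 has moves =c=> p6
  p5 = b.0 | 0 has moves =b=> p6
  p6 = 0 | 0 has moves ·
Q's transition system — 7 states:
  q0 = c.a.c.(b.0 | a.0) has moves =c=> q1
  q1 = a.c.(b.0 | a.0) has moves =a=> q2
  q2 = c.(b.0 | a.0) has moves =c=> q3
  q3 = b.0 | a.0 has moves =a=> q4, =b=> q5
  q4 = b.0 | 0 has moves =b=> q6
  q5 = 0 | a.0 has moves =a=> q6
  q6 = 0 | 0 has moves ·
Trace ⟨cacc⟩ through P, begin at {p0}:
  after c @ step 1: {p1}
  after a @ step 2: {p2}
  after c @ step 3: {p3}
  after c @ step 4: {p5}
  — P admits the full trace.
Trace ⟨cacc⟩ through Q, begin at {q0}:
  after c @ step 1: {q1}
  after a @ step 2: {q2}
  after c @ step 3: {q3}
  after c @ step 4: ∅ (Q stuck)

cacc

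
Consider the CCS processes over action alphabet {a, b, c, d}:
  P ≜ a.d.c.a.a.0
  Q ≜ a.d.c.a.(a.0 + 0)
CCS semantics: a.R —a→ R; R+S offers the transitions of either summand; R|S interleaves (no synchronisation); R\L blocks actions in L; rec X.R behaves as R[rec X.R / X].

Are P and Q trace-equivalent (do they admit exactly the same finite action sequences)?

Reachable graph of P (6 states):
  u0 = a.d.c.a.a.0 ⊢ -a-> u1
  u1 = d.c.a.a.0 ⊢ -d-> u2
  u2 = c.a.a.0 ⊢ -c-> u3
  u3 = a.a.0 ⊢ -a-> u4
  u4 = a.0 ⊢ -a-> u5
  u5 = 0 ⊢ deadlocked
Reachable graph of Q (6 states):
  v0 = a.d.c.a.(a.0 + 0) ⊢ -a-> v1
  v1 = d.c.a.(a.0 + 0) ⊢ -d-> v2
  v2 = c.a.(a.0 + 0) ⊢ -c-> v3
  v3 = a.(a.0 + 0) ⊢ -a-> v4
  v4 = a.0 + 0 ⊢ -a-> v5
  v5 = 0 ⊢ deadlocked
Bisimilarity quotient blocks:
  B0 = {u0, v0}
  B1 = {u1, v1}
  B2 = {u2, v2}
  B3 = {u3, v3}
  B4 = {u4, v4}
  B5 = {u5, v5}
u0 ∈ B0, v0 ∈ B0 → same block
Bisimilar ⇒ trace-equivalent.

traces(P) = traces(Q)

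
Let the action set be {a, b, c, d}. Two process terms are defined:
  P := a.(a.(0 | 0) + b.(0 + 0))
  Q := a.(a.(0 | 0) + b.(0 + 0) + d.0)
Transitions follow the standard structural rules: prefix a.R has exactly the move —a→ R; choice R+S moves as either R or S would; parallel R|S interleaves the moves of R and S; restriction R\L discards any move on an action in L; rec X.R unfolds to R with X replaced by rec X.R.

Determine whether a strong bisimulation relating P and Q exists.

P ≁ Q

P's transition system — 4 states:
  m0 = a.(a.(0 | 0) + b.(0 + 0)) :: =a=> m1
  m1 = a.(0 | 0) + b.(0 + 0) :: =a=> m2, =b=> m3
  m2 = 0 | 0 :: (no moves)
  m3 = 0 + 0 :: (no moves)
Q's transition system — 5 states:
  n0 = a.(a.(0 | 0) + b.(0 + 0) + d.0) :: =a=> n1
  n1 = a.(0 | 0) + b.(0 + 0) + d.0 :: =a=> n2, =b=> n3, =d=> n4
  n2 = 0 | 0 :: (no moves)
  n3 = 0 + 0 :: (no moves)
  n4 = 0 :: (no moves)
Coarsest stable partition (strong bisimilarity classes):
  B0 = {m0}
  B1 = {m1}
  B2 = {m2, m3, n2, n3, n4}
  B3 = {n0}
  B4 = {n1}
m0 ∈ B0, n0 ∈ B3 → different blocks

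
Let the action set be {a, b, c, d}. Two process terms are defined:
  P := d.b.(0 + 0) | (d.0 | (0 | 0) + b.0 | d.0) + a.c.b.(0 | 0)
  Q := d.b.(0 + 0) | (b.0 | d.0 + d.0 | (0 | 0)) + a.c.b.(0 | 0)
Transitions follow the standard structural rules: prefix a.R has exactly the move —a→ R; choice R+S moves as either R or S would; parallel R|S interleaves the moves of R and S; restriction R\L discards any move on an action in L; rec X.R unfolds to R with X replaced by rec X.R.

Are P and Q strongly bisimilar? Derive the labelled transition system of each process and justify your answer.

P's transition system — 18 states:
  p0 = d.b.(0 + 0) | (d.0 | (0 | 0) + b.0 | d.0) + a.c.b.(0 | 0) | =a=> p1, =b=> p2, =d=> p3, =d=> p4, =d=> p5
  p1 = c.b.(0 | 0) | =c=> p6
  p2 = d.b.(0 + 0) | (0 | d.0) | =d=> p7, =d=> p8
  p3 = b.(0 + 0) | (d.0 | (0 | 0) + b.0 | d.0) | =b=> p7, =b=> p9, =d=> p10, =d=> p11
  p4 = d.b.(0 + 0) | (0 | (0 | 0)) | =d=> p10
  p5 = d.b.(0 + 0) | (b.0 | 0) | =b=> p8, =d=> p11
  p6 = b.(0 | 0) | =b=> p12
  p7 = b.(0 + 0) | (0 | d.0) | =b=> p13, =d=> p14
  p8 = d.b.(0 + 0) | (0 | 0) | =d=> p14
  p9 = (0 + 0) | (d.0 | (0 | 0) + b.0 | d.0) | =b=> p13, =d=> p15, =d=> p16
  p10 = b.(0 + 0) | (0 | (0 | 0)) | =b=> p15
  p11 = b.(0 + 0) | (b.0 | 0) | =b=> p14, =b=> p16
  p12 = 0 | 0 | (no moves)
  p13 = (0 + 0) | (0 | d.0) | =d=> p17
  p14 = b.(0 + 0) | (0 | 0) | =b=> p17
  p15 = (0 + 0) | (0 | (0 | 0)) | (no moves)
  p16 = (0 + 0) | (b.0 | 0) | =b=> p17
  p17 = (0 + 0) | (0 | 0) | (no moves)
Q's transition system — 18 states:
  q0 = d.b.(0 + 0) | (b.0 | d.0 + d.0 | (0 | 0)) + a.c.b.(0 | 0) | =a=> q1, =b=> q2, =d=> q3, =d=> q4, =d=> q5
  q1 = c.b.(0 | 0) | =c=> q6
  q2 = d.b.(0 + 0) | (0 | d.0) | =d=> q7, =d=> q8
  q3 = b.(0 + 0) | (b.0 | d.0 + d.0 | (0 | 0)) | =b=> q7, =b=> q9, =d=> q10, =d=> q11
  q4 = d.b.(0 + 0) | (0 | (0 | 0)) | =d=> q10
  q5 = d.b.(0 + 0) | (b.0 | 0) | =b=> q8, =d=> q11
  q6 = b.(0 | 0) | =b=> q12
  q7 = b.(0 + 0) | (0 | d.0) | =b=> q13, =d=> q14
  q8 = d.b.(0 + 0) | (0 | 0) | =d=> q14
  q9 = (0 + 0) | (b.0 | d.0 + d.0 | (0 | 0)) | =b=> q13, =d=> q15, =d=> q16
  q10 = b.(0 + 0) | (0 | (0 | 0)) | =b=> q15
  q11 = b.(0 + 0) | (b.0 | 0) | =b=> q14, =b=> q16
  q12 = 0 | 0 | (no moves)
  q13 = (0 + 0) | (0 | d.0) | =d=> q17
  q14 = b.(0 + 0) | (0 | 0) | =b=> q17
  q15 = (0 + 0) | (0 | (0 | 0)) | (no moves)
  q16 = (0 + 0) | (b.0 | 0) | =b=> q17
  q17 = (0 + 0) | (0 | 0) | (no moves)
Partition-refinement fixed point:
  B0 = {p0, q0}
  B1 = {p3, q3}
  B2 = {p7, q7}
  B3 = {p13, q13}
  B4 = {p12, p15, p17, q12, q15, q17}
  B5 = {p10, p14, p16, p6, q10, q14, q16, q6}
  B6 = {p9, q9}
  B7 = {p11, q11}
  B8 = {p1, q1}
  B9 = {p5, q5}
  B10 = {p4, p8, q4, q8}
  B11 = {p2, q2}
p0 ∈ B0, q0 ∈ B0 → same block

YES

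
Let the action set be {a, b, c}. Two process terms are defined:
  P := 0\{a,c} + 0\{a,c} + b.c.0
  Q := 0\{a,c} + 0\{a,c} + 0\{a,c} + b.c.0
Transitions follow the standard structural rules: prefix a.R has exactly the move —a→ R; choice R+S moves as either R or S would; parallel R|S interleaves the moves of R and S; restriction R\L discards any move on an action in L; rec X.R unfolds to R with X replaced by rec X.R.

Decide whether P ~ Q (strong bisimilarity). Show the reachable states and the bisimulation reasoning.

YES

Reachable graph of P (3 states):
  u0 = 0\{a,c} + 0\{a,c} + b.c.0 | -b-> u1
  u1 = c.0 | -c-> u2
  u2 = 0 | ·
Reachable graph of Q (3 states):
  v0 = 0\{a,c} + 0\{a,c} + 0\{a,c} + b.c.0 | -b-> v1
  v1 = c.0 | -c-> v2
  v2 = 0 | ·
Coarsest stable partition (strong bisimilarity classes):
  B0 = {u0, v0}
  B1 = {u1, v1}
  B2 = {u2, v2}
u0 ∈ B0, v0 ∈ B0 → same block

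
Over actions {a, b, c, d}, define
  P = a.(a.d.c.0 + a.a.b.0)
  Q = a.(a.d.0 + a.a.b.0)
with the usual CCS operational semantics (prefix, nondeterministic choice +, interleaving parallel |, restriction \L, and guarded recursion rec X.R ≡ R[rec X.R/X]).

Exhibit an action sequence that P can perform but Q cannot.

P's transition system — 7 states:
  m0 = a.(a.d.c.0 + a.a.b.0) ⊢ ··a··> m1
  m1 = a.d.c.0 + a.a.b.0 ⊢ ··a··> m2, ··a··> m3
  m2 = a.b.0 ⊢ ··a··> m4
  m3 = d.c.0 ⊢ ··d··> m5
  m4 = b.0 ⊢ ··b··> m6
  m5 = c.0 ⊢ ··c··> m6
  m6 = 0 ⊢ stopped
Q's transition system — 6 states:
  n0 = a.(a.d.0 + a.a.b.0) ⊢ ··a··> n1
  n1 = a.d.0 + a.a.b.0 ⊢ ··a··> n2, ··a··> n3
  n2 = a.b.0 ⊢ ··a··> n4
  n3 = d.0 ⊢ ··d··> n5
  n4 = b.0 ⊢ ··b··> n5
  n5 = 0 ⊢ stopped
Executing aadc from P (initial set {m0}):
  step 1 (a): {m1}
  step 2 (a): {m2, m3}
  step 3 (d): {m5}
  step 4 (c): {m6}
  ✓ P
Executing aadc from Q (initial set {n0}):
  step 1 (a): {n1}
  step 2 (a): {n2, n3}
  step 3 (d): {n5}
  step 4 (c): ∅ (Q stuck)

aadc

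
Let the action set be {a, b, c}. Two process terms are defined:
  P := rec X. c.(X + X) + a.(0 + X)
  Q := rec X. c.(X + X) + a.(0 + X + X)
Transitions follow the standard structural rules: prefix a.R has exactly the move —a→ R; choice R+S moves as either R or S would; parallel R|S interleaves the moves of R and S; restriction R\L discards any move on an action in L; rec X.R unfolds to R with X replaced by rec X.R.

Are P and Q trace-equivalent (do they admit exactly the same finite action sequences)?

trace-equivalent

Reachable graph of P (3 states):
  p0 = rec X. c.(X + X) + a.(0 + X) | —a→ p1, —c→ p2
  p1 = 0 + (rec X. c.(X + X) + a.(0 + X)) | —a→ p1, —c→ p2
  p2 = (rec X. c.(X + X) + a.(0 + X)) + (rec X. c.(X + X) + a.(0 + X)) | —a→ p1, —c→ p2
Reachable graph of Q (3 states):
  q0 = rec X. c.(X + X) + a.(0 + X + X) | —a→ q1, —c→ q2
  q1 = 0 + (rec X. c.(X + X) + a.(0 + X + X)) + (rec X. c.(X + X) + a.(0 + X + X)) | —a→ q1, —c→ q2
  q2 = (rec X. c.(X + X) + a.(0 + X + X)) + (rec X. c.(X + X) + a.(0 + X + X)) | —a→ q1, —c→ q2
Bisimilarity quotient blocks:
  B0 = {p0, p1, p2, q0, q1, q2}
p0 ∈ B0, q0 ∈ B0 → same block
Bisimilar ⇒ trace-equivalent.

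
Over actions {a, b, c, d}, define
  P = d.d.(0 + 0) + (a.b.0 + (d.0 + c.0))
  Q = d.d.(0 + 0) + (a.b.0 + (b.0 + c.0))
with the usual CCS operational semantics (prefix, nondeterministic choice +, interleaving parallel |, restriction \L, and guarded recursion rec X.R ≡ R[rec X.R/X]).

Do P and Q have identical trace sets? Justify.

traces(P) ≠ traces(Q) — witness ⟨b⟩

P's transition system — 5 states:
  s0 = d.d.(0 + 0) + (a.b.0 + (d.0 + c.0)) ⊢ -a-> s1, -c-> s2, -d-> s2, -d-> s3
  s1 = b.0 ⊢ -b-> s2
  s2 = 0 ⊢ ·
  s3 = d.(0 + 0) ⊢ -d-> s4
  s4 = 0 + 0 ⊢ ·
Q's transition system — 5 states:
  t0 = d.d.(0 + 0) + (a.b.0 + (b.0 + c.0)) ⊢ -a-> t1, -b-> t2, -c-> t2, -d-> t3
  t1 = b.0 ⊢ -b-> t2
  t2 = 0 ⊢ ·
  t3 = d.(0 + 0) ⊢ -d-> t4
  t4 = 0 + 0 ⊢ ·
Run σ = ⟨b⟩ on Q: start {t0}
  step 1 (b): {t2}
  — Q admits the full trace.
Run σ = ⟨b⟩ on P: start {s0}
  step 1 (b): ∅  — P cannot continue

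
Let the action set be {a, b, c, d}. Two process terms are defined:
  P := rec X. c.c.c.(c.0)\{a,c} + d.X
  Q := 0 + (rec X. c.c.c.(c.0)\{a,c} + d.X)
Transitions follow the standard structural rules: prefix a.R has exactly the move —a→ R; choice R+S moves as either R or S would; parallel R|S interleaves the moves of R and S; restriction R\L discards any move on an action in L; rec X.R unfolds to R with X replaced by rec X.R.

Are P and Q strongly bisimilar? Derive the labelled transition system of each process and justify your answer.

LTS(P): 4 reachable states
  m0 = rec X. c.c.c.(c.0)\{a,c} + d.X → =c=> m1, =d=> m0
  m1 = c.c.(c.0)\{a,c} → =c=> m2
  m2 = c.(c.0)\{a,c} → =c=> m3
  m3 = (c.0)\{a,c} → stopped
LTS(Q): 5 reachable states
  n0 = 0 + (rec X. c.c.c.(c.0)\{a,c} + d.X) → =c=> n1, =d=> n2
  n1 = c.c.(c.0)\{a,c} → =c=> n3
  n2 = rec X. c.c.c.(c.0)\{a,c} + d.X → =c=> n1, =d=> n2
  n3 = c.(c.0)\{a,c} → =c=> n4
  n4 = (c.0)\{a,c} → stopped
Bisimilarity quotient blocks:
  B0 = {m0, n0, n2}
  B1 = {m1, n1}
  B2 = {m2, n3}
  B3 = {m3, n4}
m0 ∈ B0, n0 ∈ B0 → same block

YES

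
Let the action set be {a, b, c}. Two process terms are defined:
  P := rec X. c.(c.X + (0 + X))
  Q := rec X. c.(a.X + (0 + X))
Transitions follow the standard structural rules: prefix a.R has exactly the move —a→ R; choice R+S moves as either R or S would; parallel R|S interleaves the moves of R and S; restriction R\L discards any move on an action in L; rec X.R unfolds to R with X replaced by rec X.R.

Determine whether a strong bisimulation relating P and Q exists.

P's transition system — 2 states:
  p0 = rec X. c.(c.X + (0 + X)) | =c=> p1
  p1 = c.(rec X. c.(c.X + (0 + X))) + (0 + (rec X. c.(c.X + (0 + X)))) | =c=> p0, =c=> p1
Q's transition system — 2 states:
  q0 = rec X. c.(a.X + (0 + X)) | =c=> q1
  q1 = a.(rec X. c.(a.X + (0 + X))) + (0 + (rec X. c.(a.X + (0 + X)))) | =a=> q0, =c=> q1
Bisimilarity quotient blocks:
  B0 = {p0, p1}
  B1 = {q0}
  B2 = {q1}
p0 ∈ B0, q0 ∈ B1 → different blocks

not bisimilar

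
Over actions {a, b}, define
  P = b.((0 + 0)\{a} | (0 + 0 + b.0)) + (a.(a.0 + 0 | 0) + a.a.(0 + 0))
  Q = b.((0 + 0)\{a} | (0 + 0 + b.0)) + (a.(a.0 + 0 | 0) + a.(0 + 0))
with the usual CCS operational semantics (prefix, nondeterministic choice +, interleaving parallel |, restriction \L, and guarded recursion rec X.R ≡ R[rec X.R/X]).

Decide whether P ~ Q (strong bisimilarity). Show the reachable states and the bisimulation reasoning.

Reachable graph of P (7 states):
  m0 = b.((0 + 0)\{a} | (0 + 0 + b.0)) + (a.(a.0 + 0 | 0) + a.a.(0 + 0)) :: --a--▸ m1, --a--▸ m2, --b--▸ m3
  m1 = a.(0 + 0) :: --a--▸ m4
  m2 = a.0 + 0 | 0 :: --a--▸ m5
  m3 = (0 + 0)\{a} | (0 + 0 + b.0) :: --b--▸ m6
  m4 = 0 + 0 :: (no moves)
  m5 = 0 :: (no moves)
  m6 = (0 + 0)\{a} | 0 :: (no moves)
Reachable graph of Q (6 states):
  n0 = b.((0 + 0)\{a} | (0 + 0 + b.0)) + (a.(a.0 + 0 | 0) + a.(0 + 0)) :: --a--▸ n1, --a--▸ n2, --b--▸ n3
  n1 = 0 + 0 :: (no moves)
  n2 = a.0 + 0 | 0 :: --a--▸ n4
  n3 = (0 + 0)\{a} | (0 + 0 + b.0) :: --b--▸ n5
  n4 = 0 :: (no moves)
  n5 = (0 + 0)\{a} | 0 :: (no moves)
Coarsest stable partition (strong bisimilarity classes):
  B0 = {m0}
  B1 = {m1, m2, n2}
  B2 = {m4, m5, m6, n1, n4, n5}
  B3 = {m3, n3}
  B4 = {n0}
m0 ∈ B0, n0 ∈ B4 → different blocks

NO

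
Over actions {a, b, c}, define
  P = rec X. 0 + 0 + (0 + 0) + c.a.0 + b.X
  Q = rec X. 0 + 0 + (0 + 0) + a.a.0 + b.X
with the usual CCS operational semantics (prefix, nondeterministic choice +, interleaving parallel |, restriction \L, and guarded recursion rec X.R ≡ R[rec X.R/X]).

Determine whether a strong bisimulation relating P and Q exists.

NO

Reachable graph of P (3 states):
  m0 = rec X. 0 + 0 + (0 + 0) + c.a.0 + b.X → —b→ m0, —c→ m1
  m1 = a.0 → —a→ m2
  m2 = 0 → ∅
Reachable graph of Q (3 states):
  n0 = rec X. 0 + 0 + (0 + 0) + a.a.0 + b.X → —a→ n1, —b→ n0
  n1 = a.0 → —a→ n2
  n2 = 0 → ∅
Coarsest stable partition (strong bisimilarity classes):
  B0 = {m0}
  B1 = {m1, n1}
  B2 = {m2, n2}
  B3 = {n0}
m0 ∈ B0, n0 ∈ B3 → different blocks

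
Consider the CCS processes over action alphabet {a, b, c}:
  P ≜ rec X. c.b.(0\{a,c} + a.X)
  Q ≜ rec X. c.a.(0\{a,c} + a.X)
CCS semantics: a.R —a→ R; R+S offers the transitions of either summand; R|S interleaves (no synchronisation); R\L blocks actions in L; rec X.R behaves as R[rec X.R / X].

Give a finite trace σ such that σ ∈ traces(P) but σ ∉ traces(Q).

cb

LTS(P): 3 reachable states
  m0 = rec X. c.b.(0\{a,c} + a.X) | =c=> m1
  m1 = b.(0\{a,c} + a.(rec X. c.b.(0\{a,c} + a.X))) | =b=> m2
  m2 = 0\{a,c} + a.(rec X. c.b.(0\{a,c} + a.X)) | =a=> m0
LTS(Q): 3 reachable states
  n0 = rec X. c.a.(0\{a,c} + a.X) | =c=> n1
  n1 = a.(0\{a,c} + a.(rec X. c.a.(0\{a,c} + a.X))) | =a=> n2
  n2 = 0\{a,c} + a.(rec X. c.a.(0\{a,c} + a.X)) | =a=> n0
Run σ = ⟨cb⟩ on P: start {m0}
  step 1 (c): {m1}
  step 2 (b): {m2}
  — P admits the full trace.
Run σ = ⟨cb⟩ on Q: start {n0}
  step 1 (c): {n1}
  step 2 (b): no successor for Q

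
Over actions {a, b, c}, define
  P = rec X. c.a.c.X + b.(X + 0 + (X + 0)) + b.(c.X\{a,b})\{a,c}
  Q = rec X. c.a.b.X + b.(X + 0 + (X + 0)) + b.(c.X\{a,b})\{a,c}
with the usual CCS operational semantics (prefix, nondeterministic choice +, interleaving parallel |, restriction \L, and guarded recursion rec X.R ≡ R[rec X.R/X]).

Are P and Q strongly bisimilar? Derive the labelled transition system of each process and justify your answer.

not bisimilar

Reachable graph of P (5 states):
  m0 = rec X. c.a.c.X + b.(X + 0 + (X + 0)) + b.(c.X\{a,b})\{a,c} → ··b··> m1, ··b··> m2, ··c··> m3
  m1 = (c.(rec X. c.a.c.X + b.(X + 0 + (X + 0)) + b.(c.X\{a,b})\{a,c})\{a,b})\{a,c} → ∅
  m2 = (rec X. c.a.c.X + b.(X + 0 + (X + 0)) + b.(c.X\{a,b})\{a,c}) + 0 + ((rec X. c.a.c.X + b.(X + 0 + (X + 0)) + b.(c.X\{a,b})\{a,c}) + 0) → ··b··> m1, ··b··> m2, ··c··> m3
  m3 = a.c.(rec X. c.a.c.X + b.(X + 0 + (X + 0)) + b.(c.X\{a,b})\{a,c}) → ··a··> m4
  m4 = c.(rec X. c.a.c.X + b.(X + 0 + (X + 0)) + b.(c.X\{a,b})\{a,c}) → ··c··> m0
Reachable graph of Q (5 states):
  n0 = rec X. c.a.b.X + b.(X + 0 + (X + 0)) + b.(c.X\{a,b})\{a,c} → ··b··> n1, ··b··> n2, ··c··> n3
  n1 = (c.(rec X. c.a.b.X + b.(X + 0 + (X + 0)) + b.(c.X\{a,b})\{a,c})\{a,b})\{a,c} → ∅
  n2 = (rec X. c.a.b.X + b.(X + 0 + (X + 0)) + b.(c.X\{a,b})\{a,c}) + 0 + ((rec X. c.a.b.X + b.(X + 0 + (X + 0)) + b.(c.X\{a,b})\{a,c}) + 0) → ··b··> n1, ··b··> n2, ··c··> n3
  n3 = a.b.(rec X. c.a.b.X + b.(X + 0 + (X + 0)) + b.(c.X\{a,b})\{a,c}) → ··a··> n4
  n4 = b.(rec X. c.a.b.X + b.(X + 0 + (X + 0)) + b.(c.X\{a,b})\{a,c}) → ··b··> n0
Bisimilarity quotient blocks:
  B0 = {m0, m2}
  B1 = {m3}
  B2 = {m4}
  B3 = {m1, n1}
  B4 = {n0, n2}
  B5 = {n3}
  B6 = {n4}
m0 ∈ B0, n0 ∈ B4 → different blocks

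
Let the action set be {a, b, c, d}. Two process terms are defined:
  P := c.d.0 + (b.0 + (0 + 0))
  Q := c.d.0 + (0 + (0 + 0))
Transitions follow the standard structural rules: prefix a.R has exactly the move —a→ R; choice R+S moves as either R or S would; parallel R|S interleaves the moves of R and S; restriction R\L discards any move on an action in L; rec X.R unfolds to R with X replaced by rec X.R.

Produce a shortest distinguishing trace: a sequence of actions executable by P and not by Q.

LTS(P): 3 reachable states
  u0 = c.d.0 + (b.0 + (0 + 0)) | ··b··> u1, ··c··> u2
  u1 = 0 | stopped
  u2 = d.0 | ··d··> u1
LTS(Q): 3 reachable states
  v0 = c.d.0 + (0 + (0 + 0)) | ··c··> v1
  v1 = d.0 | ··d··> v2
  v2 = 0 | stopped
Run σ = ⟨b⟩ on P: start {u0}
  step 1 (b): {u1}
  — P admits the full trace.
Run σ = ⟨b⟩ on Q: start {v0}
  step 1 (b): no successor for Q

b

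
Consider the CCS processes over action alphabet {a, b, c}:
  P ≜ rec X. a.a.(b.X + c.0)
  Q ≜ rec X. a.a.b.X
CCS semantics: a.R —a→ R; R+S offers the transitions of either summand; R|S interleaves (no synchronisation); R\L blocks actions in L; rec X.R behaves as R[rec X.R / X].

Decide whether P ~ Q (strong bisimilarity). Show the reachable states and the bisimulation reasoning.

Reachable graph of P (4 states):
  u0 = rec X. a.a.(b.X + c.0) :: —a→ u1
  u1 = a.(b.(rec X. a.a.(b.X + c.0)) + c.0) :: —a→ u2
  u2 = b.(rec X. a.a.(b.X + c.0)) + c.0 :: —b→ u0, —c→ u3
  u3 = 0 :: stopped
Reachable graph of Q (3 states):
  v0 = rec X. a.a.b.X :: —a→ v1
  v1 = a.b.(rec X. a.a.b.X) :: —a→ v2
  v2 = b.(rec X. a.a.b.X) :: —b→ v0
Partition-refinement fixed point:
  B0 = {u0}
  B1 = {u1}
  B2 = {u2}
  B3 = {u3}
  B4 = {v0}
  B5 = {v1}
  B6 = {v2}
u0 ∈ B0, v0 ∈ B4 → different blocks

NO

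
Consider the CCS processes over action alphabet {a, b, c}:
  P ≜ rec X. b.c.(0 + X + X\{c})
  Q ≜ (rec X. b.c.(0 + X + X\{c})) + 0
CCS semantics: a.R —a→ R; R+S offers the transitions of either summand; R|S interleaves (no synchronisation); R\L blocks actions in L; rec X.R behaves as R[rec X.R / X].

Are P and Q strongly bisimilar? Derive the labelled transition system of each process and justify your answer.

bisimilar

Reachable graph of P (4 states):
  u0 = rec X. b.c.(0 + X + X\{c}) | =b=> u1
  u1 = c.(0 + (rec X. b.c.(0 + X + X\{c})) + (rec X. b.c.(0 + X + X\{c}))\{c}) | =c=> u2
  u2 = 0 + (rec X. b.c.(0 + X + X\{c})) + (rec X. b.c.(0 + X + X\{c}))\{c} | =b=> u1, =b=> u3
  u3 = (c.(0 + (rec X. b.c.(0 + X + X\{c})) + (rec X. b.c.(0 + X + X\{c}))\{c}))\{c} | ·
Reachable graph of Q (4 states):
  v0 = (rec X. b.c.(0 + X + X\{c})) + 0 | =b=> v1
  v1 = c.(0 + (rec X. b.c.(0 + X + X\{c})) + (rec X. b.c.(0 + X + X\{c}))\{c}) | =c=> v2
  v2 = 0 + (rec X. b.c.(0 + X + X\{c})) + (rec X. b.c.(0 + X + X\{c}))\{c} | =b=> v1, =b=> v3
  v3 = (c.(0 + (rec X. b.c.(0 + X + X\{c})) + (rec X. b.c.(0 + X + X\{c}))\{c}))\{c} | ·
Partition-refinement fixed point:
  B0 = {u0, v0}
  B1 = {u1, v1}
  B2 = {u2, v2}
  B3 = {u3, v3}
u0 ∈ B0, v0 ∈ B0 → same block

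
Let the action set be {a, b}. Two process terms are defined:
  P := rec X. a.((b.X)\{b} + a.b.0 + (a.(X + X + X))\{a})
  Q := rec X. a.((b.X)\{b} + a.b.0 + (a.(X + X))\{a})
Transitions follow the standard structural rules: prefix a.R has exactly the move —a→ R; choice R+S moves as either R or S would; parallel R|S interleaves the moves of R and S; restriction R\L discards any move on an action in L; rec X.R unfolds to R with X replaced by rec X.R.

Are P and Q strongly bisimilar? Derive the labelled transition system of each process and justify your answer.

P ~ Q

P's transition system — 4 states:
  u0 = rec X. a.((b.X)\{b} + a.b.0 + (a.(X + X + X))\{a}) :: -a-> u1
  u1 = (b.(rec X. a.((b.X)\{b} + a.b.0 + (a.(X + X + X))\{a})))\{b} + a.b.0 + (a.((rec X. a.((b.X)\{b} + a.b.0 + (a.(X + X + X))\{a})) + (rec X. a.((b.X)\{b} + a.b.0 + (a.(X + X + X))\{a})) + (rec X. a.((b.X)\{b} + a.b.0 + (a.(X + X + X))\{a}))))\{a} :: -a-> u2
  u2 = b.0 :: -b-> u3
  u3 = 0 :: (no moves)
Q's transition system — 4 states:
  v0 = rec X. a.((b.X)\{b} + a.b.0 + (a.(X + X))\{a}) :: -a-> v1
  v1 = (b.(rec X. a.((b.X)\{b} + a.b.0 + (a.(X + X))\{a})))\{b} + a.b.0 + (a.((rec X. a.((b.X)\{b} + a.b.0 + (a.(X + X))\{a})) + (rec X. a.((b.X)\{b} + a.b.0 + (a.(X + X))\{a}))))\{a} :: -a-> v2
  v2 = b.0 :: -b-> v3
  v3 = 0 :: (no moves)
Bisimilarity quotient blocks:
  B0 = {u0, v0}
  B1 = {u1, v1}
  B2 = {u2, v2}
  B3 = {u3, v3}
u0 ∈ B0, v0 ∈ B0 → same block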